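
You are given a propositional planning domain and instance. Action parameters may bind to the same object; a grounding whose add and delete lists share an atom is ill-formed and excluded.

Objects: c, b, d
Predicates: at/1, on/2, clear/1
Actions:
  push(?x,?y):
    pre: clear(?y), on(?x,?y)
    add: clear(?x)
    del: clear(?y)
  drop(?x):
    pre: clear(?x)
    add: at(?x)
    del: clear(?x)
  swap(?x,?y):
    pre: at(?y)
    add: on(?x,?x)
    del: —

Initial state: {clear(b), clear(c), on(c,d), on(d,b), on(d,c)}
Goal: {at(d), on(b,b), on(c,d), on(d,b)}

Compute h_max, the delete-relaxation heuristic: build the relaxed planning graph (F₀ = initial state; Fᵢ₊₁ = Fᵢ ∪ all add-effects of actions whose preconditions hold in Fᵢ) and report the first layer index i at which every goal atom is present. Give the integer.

2

F0 = init (5 atoms)
F1 = F0 ∪ {at(b), at(c), clear(d)}  (8 atoms)
F2 = F1 ∪ {at(d), on(b,b), on(c,c), on(d,d)}  (12 atoms)
goal ⊆ F2  ⇒  h_max = 2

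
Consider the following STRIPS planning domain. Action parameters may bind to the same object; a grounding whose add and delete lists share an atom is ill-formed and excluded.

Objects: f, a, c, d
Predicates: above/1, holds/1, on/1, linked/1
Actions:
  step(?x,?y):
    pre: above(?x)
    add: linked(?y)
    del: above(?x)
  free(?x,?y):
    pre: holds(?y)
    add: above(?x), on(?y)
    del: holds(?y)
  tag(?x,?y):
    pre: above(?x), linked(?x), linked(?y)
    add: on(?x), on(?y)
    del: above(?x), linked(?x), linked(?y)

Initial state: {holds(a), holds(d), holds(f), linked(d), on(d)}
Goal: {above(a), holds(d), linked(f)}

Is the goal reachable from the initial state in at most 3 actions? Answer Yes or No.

Yes

1. free(f,f)  →  {above(f), holds(a), holds(d), linked(d), on(d), on(f)}
2. step(f,f)  →  {holds(a), holds(d), linked(d), linked(f), on(d), on(f)}
3. free(a,a)  →  {above(a), holds(d), linked(d), linked(f), on(a), on(d), on(f)}
optimal plan length = 3; 3 ≤ 3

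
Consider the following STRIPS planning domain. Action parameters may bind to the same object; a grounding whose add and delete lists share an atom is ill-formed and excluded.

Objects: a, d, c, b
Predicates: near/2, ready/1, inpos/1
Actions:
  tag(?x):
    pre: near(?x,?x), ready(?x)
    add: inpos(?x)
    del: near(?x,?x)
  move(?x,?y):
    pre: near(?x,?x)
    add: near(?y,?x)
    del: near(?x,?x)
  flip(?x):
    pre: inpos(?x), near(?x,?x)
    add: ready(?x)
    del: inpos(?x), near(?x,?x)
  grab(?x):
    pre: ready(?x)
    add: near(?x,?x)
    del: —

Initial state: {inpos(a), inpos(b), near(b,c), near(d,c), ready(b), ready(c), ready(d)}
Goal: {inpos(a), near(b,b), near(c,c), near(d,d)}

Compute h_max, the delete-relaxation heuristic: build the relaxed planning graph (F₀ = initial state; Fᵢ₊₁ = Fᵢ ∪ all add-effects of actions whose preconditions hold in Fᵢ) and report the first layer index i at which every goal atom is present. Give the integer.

1

F0 = init (7 atoms)
F1 = F0 ∪ {near(b,b), near(c,c), near(d,d)}  (10 atoms)
goal ⊆ F1  ⇒  h_max = 1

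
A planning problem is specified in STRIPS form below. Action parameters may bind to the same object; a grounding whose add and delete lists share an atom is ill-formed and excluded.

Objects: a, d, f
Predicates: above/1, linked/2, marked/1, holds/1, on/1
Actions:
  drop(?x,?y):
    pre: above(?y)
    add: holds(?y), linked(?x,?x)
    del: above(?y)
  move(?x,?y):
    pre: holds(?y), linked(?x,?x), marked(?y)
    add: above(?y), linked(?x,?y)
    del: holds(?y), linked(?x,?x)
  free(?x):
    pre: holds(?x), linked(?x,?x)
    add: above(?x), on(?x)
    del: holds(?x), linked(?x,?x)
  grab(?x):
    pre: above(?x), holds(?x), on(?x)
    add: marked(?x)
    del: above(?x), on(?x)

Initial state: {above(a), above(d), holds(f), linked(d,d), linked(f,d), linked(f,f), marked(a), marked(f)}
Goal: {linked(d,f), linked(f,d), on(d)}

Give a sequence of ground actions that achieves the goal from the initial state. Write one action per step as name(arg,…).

1. move(d,f)  →  {above(a), above(d), above(f), linked(d,f), linked(f,d), linked(f,f), marked(a), marked(f)}
2. drop(d,d)  →  {above(a), above(f), holds(d), linked(d,d), linked(d,f), linked(f,d), linked(f,f), marked(a), marked(f)}
3. free(d)  →  {above(a), above(d), above(f), linked(d,f), linked(f,d), linked(f,f), marked(a), marked(f), on(d)}

move(d,f); drop(d,d); free(d)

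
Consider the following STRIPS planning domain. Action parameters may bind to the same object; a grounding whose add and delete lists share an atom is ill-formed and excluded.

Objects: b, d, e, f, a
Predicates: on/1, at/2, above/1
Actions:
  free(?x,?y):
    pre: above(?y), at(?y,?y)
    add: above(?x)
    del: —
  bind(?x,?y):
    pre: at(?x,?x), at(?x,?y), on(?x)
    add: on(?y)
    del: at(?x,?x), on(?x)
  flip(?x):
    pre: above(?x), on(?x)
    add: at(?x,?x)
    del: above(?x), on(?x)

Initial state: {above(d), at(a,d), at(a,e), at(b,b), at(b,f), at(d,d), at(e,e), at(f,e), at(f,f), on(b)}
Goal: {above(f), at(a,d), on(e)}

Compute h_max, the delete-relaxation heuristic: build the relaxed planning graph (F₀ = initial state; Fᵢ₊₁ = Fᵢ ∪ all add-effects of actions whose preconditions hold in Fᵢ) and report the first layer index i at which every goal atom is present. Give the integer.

F0 = init (10 atoms)
F1 = F0 ∪ {above(a), above(b), above(e), above(f), on(f)}  (15 atoms)
F2 = F1 ∪ {on(e)}  (16 atoms)
goal ⊆ F2  ⇒  h_max = 2

2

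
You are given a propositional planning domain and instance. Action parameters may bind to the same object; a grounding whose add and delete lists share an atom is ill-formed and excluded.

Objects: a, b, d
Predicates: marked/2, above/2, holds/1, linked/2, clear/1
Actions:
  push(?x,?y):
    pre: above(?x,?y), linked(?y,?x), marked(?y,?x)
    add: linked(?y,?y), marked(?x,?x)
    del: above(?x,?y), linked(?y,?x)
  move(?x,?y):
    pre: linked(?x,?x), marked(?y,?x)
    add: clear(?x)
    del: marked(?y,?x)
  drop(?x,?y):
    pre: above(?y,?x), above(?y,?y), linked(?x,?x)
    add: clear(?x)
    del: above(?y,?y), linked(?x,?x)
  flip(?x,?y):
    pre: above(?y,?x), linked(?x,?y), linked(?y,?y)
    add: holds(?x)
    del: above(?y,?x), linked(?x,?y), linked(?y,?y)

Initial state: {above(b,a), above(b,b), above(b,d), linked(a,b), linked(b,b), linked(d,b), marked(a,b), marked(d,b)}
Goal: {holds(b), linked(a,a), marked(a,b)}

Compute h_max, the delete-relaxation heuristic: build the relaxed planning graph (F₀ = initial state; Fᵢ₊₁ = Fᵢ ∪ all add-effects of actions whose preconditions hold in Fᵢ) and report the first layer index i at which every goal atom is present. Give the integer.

1

F0 = init (8 atoms)
F1 = F0 ∪ {clear(b), holds(a), holds(b), holds(d), linked(a,a), linked(d,d), marked(b,b)}  (15 atoms)
goal ⊆ F1  ⇒  h_max = 1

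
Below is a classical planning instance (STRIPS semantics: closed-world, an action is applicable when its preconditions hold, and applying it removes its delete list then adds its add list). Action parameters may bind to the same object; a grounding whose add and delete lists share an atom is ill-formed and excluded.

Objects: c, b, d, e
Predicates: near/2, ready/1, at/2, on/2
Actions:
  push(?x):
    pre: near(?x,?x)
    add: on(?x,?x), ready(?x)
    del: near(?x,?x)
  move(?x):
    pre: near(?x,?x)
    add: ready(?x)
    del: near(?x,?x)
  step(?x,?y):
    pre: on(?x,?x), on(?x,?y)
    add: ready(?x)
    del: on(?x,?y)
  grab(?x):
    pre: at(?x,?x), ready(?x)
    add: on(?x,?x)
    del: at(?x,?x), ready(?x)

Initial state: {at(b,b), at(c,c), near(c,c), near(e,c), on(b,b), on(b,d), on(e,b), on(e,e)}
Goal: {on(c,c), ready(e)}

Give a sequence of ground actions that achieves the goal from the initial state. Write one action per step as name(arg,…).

push(c); step(e,b)

1. push(c)  →  {at(b,b), at(c,c), near(e,c), on(b,b), on(b,d), on(c,c), on(e,b), on(e,e), ready(c)}
2. step(e,b)  →  {at(b,b), at(c,c), near(e,c), on(b,b), on(b,d), on(c,c), on(e,e), ready(c), ready(e)}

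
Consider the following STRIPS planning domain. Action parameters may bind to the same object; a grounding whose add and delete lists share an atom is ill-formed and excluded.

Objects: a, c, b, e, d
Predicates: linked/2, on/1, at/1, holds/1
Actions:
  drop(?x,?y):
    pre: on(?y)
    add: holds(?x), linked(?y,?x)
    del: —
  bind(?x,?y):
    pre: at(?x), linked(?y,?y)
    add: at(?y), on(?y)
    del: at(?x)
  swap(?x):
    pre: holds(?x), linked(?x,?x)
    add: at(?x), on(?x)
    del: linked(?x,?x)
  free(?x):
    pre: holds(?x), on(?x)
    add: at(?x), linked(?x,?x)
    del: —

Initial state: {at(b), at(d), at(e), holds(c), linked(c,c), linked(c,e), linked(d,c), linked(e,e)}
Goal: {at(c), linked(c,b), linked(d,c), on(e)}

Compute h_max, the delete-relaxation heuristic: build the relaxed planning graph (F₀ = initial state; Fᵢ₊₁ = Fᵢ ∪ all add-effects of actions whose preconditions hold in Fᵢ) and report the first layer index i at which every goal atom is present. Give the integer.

2

F0 = init (8 atoms)
F1 = F0 ∪ {at(c), on(c), on(e)}  (11 atoms)
F2 = F1 ∪ {holds(a), holds(b), holds(d), holds(e), linked(c,a), linked(c,b), linked(c,d), linked(e,a), linked(e,b), linked(e,c), linked(e,d)}  (22 atoms)
goal ⊆ F2  ⇒  h_max = 2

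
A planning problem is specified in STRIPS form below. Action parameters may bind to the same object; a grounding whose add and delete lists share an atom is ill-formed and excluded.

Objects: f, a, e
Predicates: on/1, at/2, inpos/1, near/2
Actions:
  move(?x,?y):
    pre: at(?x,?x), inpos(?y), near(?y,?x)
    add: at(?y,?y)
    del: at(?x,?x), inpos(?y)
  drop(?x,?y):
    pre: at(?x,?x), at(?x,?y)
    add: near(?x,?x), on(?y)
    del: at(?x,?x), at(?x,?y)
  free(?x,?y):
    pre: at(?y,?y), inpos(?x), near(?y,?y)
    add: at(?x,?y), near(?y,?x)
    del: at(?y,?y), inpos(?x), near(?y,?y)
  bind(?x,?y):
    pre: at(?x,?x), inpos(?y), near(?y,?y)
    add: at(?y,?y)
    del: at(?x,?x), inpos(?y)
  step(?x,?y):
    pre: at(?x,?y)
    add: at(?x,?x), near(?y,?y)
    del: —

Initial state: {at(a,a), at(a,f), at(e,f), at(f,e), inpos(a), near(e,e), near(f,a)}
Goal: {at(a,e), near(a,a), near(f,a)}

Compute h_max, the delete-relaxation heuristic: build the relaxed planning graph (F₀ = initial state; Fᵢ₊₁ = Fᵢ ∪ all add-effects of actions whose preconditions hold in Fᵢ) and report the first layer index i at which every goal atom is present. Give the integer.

2

F0 = init (7 atoms)
F1 = F0 ∪ {at(e,e), at(f,f), near(a,a), near(f,f), on(a), on(f)}  (13 atoms)
F2 = F1 ∪ {at(a,e), near(e,a), on(e)}  (16 atoms)
goal ⊆ F2  ⇒  h_max = 2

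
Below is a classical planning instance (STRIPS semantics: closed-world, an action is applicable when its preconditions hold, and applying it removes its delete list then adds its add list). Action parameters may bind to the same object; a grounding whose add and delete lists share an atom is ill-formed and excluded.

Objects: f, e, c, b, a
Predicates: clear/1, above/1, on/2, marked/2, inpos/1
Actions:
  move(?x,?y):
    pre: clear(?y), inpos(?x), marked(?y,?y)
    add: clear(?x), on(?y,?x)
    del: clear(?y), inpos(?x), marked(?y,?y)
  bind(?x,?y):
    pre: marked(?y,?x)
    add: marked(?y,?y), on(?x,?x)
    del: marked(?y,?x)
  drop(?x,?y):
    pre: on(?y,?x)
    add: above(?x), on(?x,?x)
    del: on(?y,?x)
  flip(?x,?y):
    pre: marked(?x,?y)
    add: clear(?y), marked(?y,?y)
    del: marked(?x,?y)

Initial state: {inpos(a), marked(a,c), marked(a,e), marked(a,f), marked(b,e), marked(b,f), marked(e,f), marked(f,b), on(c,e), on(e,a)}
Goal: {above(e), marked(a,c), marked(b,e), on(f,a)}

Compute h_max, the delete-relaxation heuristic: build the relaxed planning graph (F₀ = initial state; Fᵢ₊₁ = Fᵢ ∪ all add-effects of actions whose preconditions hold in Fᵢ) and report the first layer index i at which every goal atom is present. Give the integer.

F0 = init (10 atoms)
F1 = F0 ∪ {above(a), above(e), clear(b), clear(c), clear(e), clear(f), marked(a,a), marked(b,b), marked(c,c), marked(e,e), marked(f,f), on(a,a), on(b,b), on(c,c), on(e,e), on(f,f)}  (26 atoms)
F2 = F1 ∪ {clear(a), on(b,a), on(c,a), on(f,a)}  (30 atoms)
goal ⊆ F2  ⇒  h_max = 2

2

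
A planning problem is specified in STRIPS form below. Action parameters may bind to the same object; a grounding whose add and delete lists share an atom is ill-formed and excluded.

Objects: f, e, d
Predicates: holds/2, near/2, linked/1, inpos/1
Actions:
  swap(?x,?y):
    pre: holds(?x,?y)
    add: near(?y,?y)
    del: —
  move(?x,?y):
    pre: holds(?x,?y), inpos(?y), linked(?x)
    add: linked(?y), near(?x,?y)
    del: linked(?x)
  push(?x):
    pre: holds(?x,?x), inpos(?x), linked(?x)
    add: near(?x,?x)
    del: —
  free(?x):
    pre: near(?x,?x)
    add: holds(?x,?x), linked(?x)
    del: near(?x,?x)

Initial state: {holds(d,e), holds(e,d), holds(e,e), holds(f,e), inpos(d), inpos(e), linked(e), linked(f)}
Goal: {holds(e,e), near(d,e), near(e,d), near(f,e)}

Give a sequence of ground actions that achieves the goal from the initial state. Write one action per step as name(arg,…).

move(f,e); move(e,d); move(d,e)

1. move(f,e)  →  {holds(d,e), holds(e,d), holds(e,e), holds(f,e), inpos(d), inpos(e), linked(e), near(f,e)}
2. move(e,d)  →  {holds(d,e), holds(e,d), holds(e,e), holds(f,e), inpos(d), inpos(e), linked(d), near(e,d), near(f,e)}
3. move(d,e)  →  {holds(d,e), holds(e,d), holds(e,e), holds(f,e), inpos(d), inpos(e), linked(e), near(d,e), near(e,d), near(f,e)}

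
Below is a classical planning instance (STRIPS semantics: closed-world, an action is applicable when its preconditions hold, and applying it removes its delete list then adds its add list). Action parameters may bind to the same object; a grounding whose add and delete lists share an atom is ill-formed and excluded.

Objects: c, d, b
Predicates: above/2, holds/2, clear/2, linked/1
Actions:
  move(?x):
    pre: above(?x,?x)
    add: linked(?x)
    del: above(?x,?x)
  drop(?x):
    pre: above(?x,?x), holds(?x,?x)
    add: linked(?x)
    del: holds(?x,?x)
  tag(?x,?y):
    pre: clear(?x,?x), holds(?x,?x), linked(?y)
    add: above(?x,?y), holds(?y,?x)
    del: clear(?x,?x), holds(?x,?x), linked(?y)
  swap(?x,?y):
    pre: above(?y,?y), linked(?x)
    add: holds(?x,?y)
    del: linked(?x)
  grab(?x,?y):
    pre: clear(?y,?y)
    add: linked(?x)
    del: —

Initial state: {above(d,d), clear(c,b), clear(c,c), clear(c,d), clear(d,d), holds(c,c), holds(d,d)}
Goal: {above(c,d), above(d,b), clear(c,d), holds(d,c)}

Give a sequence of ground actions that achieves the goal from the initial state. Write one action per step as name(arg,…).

1. move(d)  →  {clear(c,b), clear(c,c), clear(c,d), clear(d,d), holds(c,c), holds(d,d), linked(d)}
2. tag(c,d)  →  {above(c,d), clear(c,b), clear(c,d), clear(d,d), holds(d,c), holds(d,d)}
3. grab(b,d)  →  {above(c,d), clear(c,b), clear(c,d), clear(d,d), holds(d,c), holds(d,d), linked(b)}
4. tag(d,b)  →  {above(c,d), above(d,b), clear(c,b), clear(c,d), holds(b,d), holds(d,c)}

move(d); tag(c,d); grab(b,d); tag(d,b)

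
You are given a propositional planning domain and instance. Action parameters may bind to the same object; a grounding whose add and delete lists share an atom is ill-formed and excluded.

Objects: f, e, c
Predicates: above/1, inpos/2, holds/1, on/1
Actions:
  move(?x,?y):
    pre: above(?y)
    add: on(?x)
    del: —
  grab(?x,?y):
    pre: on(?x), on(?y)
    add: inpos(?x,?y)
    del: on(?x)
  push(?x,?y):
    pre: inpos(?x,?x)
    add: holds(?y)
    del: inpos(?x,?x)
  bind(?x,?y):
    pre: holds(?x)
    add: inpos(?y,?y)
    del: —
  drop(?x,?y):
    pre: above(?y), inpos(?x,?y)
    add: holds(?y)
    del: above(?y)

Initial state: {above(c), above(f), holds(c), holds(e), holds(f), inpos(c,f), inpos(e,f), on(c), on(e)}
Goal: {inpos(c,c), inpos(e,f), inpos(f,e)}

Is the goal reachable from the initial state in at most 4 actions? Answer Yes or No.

Yes

1. move(f,f)  →  {above(c), above(f), holds(c), holds(e), holds(f), inpos(c,f), inpos(e,f), on(c), on(e), on(f)}
2. grab(f,e)  →  {above(c), above(f), holds(c), holds(e), holds(f), inpos(c,f), inpos(e,f), inpos(f,e), on(c), on(e)}
3. grab(c,c)  →  {above(c), above(f), holds(c), holds(e), holds(f), inpos(c,c), inpos(c,f), inpos(e,f), inpos(f,e), on(e)}
optimal plan length = 3; 3 ≤ 4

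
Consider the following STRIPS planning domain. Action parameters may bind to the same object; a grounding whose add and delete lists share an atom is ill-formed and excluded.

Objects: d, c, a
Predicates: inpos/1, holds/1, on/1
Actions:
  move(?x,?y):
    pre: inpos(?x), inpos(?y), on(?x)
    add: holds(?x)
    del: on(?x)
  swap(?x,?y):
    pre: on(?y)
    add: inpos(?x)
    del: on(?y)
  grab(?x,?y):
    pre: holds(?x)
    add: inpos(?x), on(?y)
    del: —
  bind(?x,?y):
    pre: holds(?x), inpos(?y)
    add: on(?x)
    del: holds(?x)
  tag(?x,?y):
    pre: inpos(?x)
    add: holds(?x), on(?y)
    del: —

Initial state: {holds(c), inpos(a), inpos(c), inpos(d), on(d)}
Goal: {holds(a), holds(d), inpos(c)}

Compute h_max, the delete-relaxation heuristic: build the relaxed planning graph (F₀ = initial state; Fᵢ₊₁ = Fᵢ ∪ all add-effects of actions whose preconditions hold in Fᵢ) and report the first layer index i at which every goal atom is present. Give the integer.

1

F0 = init (5 atoms)
F1 = F0 ∪ {holds(a), holds(d), on(a), on(c)}  (9 atoms)
goal ⊆ F1  ⇒  h_max = 1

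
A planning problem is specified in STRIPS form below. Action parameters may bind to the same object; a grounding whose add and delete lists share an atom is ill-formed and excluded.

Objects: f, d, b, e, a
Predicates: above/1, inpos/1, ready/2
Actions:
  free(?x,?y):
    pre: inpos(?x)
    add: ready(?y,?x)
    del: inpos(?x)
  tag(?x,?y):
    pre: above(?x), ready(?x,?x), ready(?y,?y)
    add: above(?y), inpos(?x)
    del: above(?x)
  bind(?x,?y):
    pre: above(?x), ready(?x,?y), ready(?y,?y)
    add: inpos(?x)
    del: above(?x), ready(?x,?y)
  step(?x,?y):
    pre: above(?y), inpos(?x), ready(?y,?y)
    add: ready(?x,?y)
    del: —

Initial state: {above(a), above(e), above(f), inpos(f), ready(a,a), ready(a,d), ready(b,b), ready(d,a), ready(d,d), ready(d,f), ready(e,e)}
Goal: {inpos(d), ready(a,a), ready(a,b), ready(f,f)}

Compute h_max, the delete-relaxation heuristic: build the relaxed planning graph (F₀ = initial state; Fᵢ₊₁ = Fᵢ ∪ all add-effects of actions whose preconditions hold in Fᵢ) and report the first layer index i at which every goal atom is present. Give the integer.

2

F0 = init (11 atoms)
F1 = F0 ∪ {above(b), above(d), inpos(a), inpos(e), ready(a,f), ready(b,f), ready(e,f), ready(f,a), ready(f,e), ready(f,f)}  (21 atoms)
F2 = F1 ∪ {inpos(b), inpos(d), ready(a,b), ready(a,e), ready(b,a), ready(b,e), ready(d,e), ready(e,a), ready(e,b), ready(e,d), ready(f,b), ready(f,d)}  (33 atoms)
goal ⊆ F2  ⇒  h_max = 2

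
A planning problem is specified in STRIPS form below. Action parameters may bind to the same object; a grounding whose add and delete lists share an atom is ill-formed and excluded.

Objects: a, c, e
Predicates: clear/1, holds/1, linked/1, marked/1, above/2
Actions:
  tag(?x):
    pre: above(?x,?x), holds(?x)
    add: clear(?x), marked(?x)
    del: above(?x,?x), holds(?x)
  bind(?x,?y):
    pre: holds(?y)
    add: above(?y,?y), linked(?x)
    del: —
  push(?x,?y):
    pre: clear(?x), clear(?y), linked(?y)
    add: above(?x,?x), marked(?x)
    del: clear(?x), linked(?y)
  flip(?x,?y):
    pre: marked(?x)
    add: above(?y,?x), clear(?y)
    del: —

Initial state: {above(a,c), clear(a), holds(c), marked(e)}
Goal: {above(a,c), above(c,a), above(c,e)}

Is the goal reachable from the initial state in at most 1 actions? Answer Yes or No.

1. bind(a,c)  →  {above(a,c), above(c,c), clear(a), holds(c), linked(a), marked(e)}
2. push(a,a)  →  {above(a,a), above(a,c), above(c,c), holds(c), marked(a), marked(e)}
3. flip(a,c)  →  {above(a,a), above(a,c), above(c,a), above(c,c), clear(c), holds(c), marked(a), marked(e)}
4. flip(e,c)  →  {above(a,a), above(a,c), above(c,a), above(c,c), above(c,e), clear(c), holds(c), marked(a), marked(e)}
optimal plan length = 4; 4 > 1

No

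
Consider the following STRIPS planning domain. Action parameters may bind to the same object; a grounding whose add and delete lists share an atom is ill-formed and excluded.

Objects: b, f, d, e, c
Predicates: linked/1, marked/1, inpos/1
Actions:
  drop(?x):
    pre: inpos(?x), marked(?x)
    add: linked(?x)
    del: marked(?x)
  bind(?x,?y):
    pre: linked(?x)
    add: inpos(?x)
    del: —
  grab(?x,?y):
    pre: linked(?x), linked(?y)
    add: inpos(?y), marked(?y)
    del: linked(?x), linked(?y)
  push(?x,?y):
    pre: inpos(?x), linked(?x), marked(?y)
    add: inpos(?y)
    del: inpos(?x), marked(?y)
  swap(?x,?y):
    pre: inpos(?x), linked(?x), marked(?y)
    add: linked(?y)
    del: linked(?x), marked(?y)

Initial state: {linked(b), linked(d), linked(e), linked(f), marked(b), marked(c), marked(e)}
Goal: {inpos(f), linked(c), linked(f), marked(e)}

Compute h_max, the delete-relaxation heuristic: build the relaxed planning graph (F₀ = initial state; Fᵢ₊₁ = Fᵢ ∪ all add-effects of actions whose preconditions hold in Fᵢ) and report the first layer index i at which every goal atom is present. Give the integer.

F0 = init (7 atoms)
F1 = F0 ∪ {inpos(b), inpos(d), inpos(e), inpos(f), marked(d), marked(f)}  (13 atoms)
F2 = F1 ∪ {inpos(c), linked(c)}  (15 atoms)
goal ⊆ F2  ⇒  h_max = 2

2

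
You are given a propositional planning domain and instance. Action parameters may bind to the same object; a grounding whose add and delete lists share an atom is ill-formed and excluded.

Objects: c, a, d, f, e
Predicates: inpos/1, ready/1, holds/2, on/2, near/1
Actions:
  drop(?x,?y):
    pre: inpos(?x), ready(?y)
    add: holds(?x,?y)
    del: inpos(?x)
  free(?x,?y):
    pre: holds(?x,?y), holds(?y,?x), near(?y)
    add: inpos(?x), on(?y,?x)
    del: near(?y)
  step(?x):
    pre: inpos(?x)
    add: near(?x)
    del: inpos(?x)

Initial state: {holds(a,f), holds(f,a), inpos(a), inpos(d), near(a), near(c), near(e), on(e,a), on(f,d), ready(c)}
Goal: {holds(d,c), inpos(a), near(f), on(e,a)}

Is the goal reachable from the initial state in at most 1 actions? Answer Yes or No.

No

1. drop(d,c)  →  {holds(a,f), holds(d,c), holds(f,a), inpos(a), near(a), near(c), near(e), on(e,a), on(f,d), ready(c)}
2. free(f,a)  →  {holds(a,f), holds(d,c), holds(f,a), inpos(a), inpos(f), near(c), near(e), on(a,f), on(e,a), on(f,d), ready(c)}
3. step(f)  →  {holds(a,f), holds(d,c), holds(f,a), inpos(a), near(c), near(e), near(f), on(a,f), on(e,a), on(f,d), ready(c)}
optimal plan length = 3; 3 > 1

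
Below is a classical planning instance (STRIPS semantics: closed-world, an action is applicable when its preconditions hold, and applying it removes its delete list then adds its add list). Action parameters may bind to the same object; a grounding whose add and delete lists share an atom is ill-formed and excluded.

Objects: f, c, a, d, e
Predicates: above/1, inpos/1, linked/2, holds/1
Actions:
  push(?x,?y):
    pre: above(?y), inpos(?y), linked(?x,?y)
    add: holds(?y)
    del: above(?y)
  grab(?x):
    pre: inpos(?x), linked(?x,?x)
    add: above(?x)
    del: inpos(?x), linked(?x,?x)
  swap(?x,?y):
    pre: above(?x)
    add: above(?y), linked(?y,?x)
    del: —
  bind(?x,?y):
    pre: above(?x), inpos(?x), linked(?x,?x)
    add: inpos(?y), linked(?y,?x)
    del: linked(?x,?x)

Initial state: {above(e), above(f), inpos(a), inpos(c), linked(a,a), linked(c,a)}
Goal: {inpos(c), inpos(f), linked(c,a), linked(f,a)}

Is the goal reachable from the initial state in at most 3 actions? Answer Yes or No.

Yes

1. swap(f,a)  →  {above(a), above(e), above(f), inpos(a), inpos(c), linked(a,a), linked(a,f), linked(c,a)}
2. bind(a,f)  →  {above(a), above(e), above(f), inpos(a), inpos(c), inpos(f), linked(a,f), linked(c,a), linked(f,a)}
optimal plan length = 2; 2 ≤ 3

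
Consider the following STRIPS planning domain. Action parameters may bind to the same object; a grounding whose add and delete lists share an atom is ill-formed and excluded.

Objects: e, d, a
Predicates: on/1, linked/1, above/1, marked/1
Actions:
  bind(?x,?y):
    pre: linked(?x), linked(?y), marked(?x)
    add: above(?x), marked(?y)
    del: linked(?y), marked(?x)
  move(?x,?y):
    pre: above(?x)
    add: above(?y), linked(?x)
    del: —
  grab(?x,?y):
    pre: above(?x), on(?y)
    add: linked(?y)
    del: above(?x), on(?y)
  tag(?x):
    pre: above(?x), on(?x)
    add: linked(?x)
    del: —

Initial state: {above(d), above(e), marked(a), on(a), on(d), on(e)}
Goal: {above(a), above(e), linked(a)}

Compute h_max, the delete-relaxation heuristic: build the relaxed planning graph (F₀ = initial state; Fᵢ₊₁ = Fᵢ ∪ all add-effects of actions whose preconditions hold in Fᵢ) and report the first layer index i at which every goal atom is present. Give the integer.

1

F0 = init (6 atoms)
F1 = F0 ∪ {above(a), linked(a), linked(d), linked(e)}  (10 atoms)
goal ⊆ F1  ⇒  h_max = 1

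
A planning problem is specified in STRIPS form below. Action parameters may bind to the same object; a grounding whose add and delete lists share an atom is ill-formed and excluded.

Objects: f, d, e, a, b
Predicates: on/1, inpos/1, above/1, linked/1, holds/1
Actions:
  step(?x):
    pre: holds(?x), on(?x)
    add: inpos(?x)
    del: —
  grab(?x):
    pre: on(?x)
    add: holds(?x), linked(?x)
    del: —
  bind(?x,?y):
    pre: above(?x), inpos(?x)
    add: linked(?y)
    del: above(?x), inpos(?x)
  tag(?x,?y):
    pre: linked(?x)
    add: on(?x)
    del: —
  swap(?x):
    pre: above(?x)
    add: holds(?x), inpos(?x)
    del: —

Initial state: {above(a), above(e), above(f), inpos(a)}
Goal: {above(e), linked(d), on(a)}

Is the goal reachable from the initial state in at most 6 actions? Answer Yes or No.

Yes

1. bind(a,d)  →  {above(e), above(f), linked(d)}
2. swap(f)  →  {above(e), above(f), holds(f), inpos(f), linked(d)}
3. bind(f,a)  →  {above(e), holds(f), linked(a), linked(d)}
4. tag(a,f)  →  {above(e), holds(f), linked(a), linked(d), on(a)}
optimal plan length = 4; 4 ≤ 6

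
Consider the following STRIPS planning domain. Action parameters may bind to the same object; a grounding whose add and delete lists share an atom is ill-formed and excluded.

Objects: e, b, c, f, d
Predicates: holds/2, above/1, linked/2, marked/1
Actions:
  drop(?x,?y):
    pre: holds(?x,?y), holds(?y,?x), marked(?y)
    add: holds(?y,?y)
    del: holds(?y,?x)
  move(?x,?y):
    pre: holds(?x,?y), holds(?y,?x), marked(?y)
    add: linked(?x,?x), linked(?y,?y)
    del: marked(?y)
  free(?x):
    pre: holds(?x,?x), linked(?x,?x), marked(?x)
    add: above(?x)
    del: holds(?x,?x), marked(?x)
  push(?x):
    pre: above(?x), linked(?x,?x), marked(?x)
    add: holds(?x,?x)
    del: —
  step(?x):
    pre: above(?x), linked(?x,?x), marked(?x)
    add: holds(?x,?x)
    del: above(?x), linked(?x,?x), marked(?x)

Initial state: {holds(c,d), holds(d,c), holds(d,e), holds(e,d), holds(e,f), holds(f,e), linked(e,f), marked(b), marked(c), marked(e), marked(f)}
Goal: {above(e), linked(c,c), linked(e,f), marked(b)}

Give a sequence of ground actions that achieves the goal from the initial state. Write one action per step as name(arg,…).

1. drop(d,e)  →  {holds(c,d), holds(d,c), holds(d,e), holds(e,e), holds(e,f), holds(f,e), linked(e,f), marked(b), marked(c), marked(e), marked(f)}
2. move(e,f)  →  {holds(c,d), holds(d,c), holds(d,e), holds(e,e), holds(e,f), holds(f,e), linked(e,e), linked(e,f), linked(f,f), marked(b), marked(c), marked(e)}
3. move(d,c)  →  {holds(c,d), holds(d,c), holds(d,e), holds(e,e), holds(e,f), holds(f,e), linked(c,c), linked(d,d), linked(e,e), linked(e,f), linked(f,f), marked(b), marked(e)}
4. free(e)  →  {above(e), holds(c,d), holds(d,c), holds(d,e), holds(e,f), holds(f,e), linked(c,c), linked(d,d), linked(e,e), linked(e,f), linked(f,f), marked(b)}

drop(d,e); move(e,f); move(d,c); free(e)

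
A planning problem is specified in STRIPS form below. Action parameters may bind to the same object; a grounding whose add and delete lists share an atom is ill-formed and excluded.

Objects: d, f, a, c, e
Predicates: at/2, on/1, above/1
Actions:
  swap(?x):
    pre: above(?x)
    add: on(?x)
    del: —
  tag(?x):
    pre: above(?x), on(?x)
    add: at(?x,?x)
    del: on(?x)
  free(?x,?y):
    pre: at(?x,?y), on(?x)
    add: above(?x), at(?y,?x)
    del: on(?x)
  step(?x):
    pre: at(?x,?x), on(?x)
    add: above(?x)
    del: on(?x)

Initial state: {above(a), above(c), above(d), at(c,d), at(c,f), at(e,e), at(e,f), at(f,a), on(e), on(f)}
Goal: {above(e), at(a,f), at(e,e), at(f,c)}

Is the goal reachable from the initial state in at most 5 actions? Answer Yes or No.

1. swap(c)  →  {above(a), above(c), above(d), at(c,d), at(c,f), at(e,e), at(e,f), at(f,a), on(c), on(e), on(f)}
2. free(f,a)  →  {above(a), above(c), above(d), above(f), at(a,f), at(c,d), at(c,f), at(e,e), at(e,f), at(f,a), on(c), on(e)}
3. free(c,f)  →  {above(a), above(c), above(d), above(f), at(a,f), at(c,d), at(c,f), at(e,e), at(e,f), at(f,a), at(f,c), on(e)}
4. free(e,f)  →  {above(a), above(c), above(d), above(e), above(f), at(a,f), at(c,d), at(c,f), at(e,e), at(e,f), at(f,a), at(f,c), at(f,e)}
optimal plan length = 4; 4 ≤ 5

Yes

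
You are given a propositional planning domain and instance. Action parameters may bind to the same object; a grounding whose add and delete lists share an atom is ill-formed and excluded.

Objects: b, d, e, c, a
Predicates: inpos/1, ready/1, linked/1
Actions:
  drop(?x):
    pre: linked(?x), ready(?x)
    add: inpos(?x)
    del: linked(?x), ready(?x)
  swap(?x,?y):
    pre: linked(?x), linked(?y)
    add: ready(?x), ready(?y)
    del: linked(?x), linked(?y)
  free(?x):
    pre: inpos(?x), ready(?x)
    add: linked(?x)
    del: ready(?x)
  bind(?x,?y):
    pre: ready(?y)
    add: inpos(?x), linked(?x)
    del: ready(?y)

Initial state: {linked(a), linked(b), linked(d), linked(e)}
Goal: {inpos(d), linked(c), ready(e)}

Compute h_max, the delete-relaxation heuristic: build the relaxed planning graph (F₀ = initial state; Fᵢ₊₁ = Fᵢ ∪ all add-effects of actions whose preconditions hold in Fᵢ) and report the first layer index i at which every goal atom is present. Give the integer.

2

F0 = init (4 atoms)
F1 = F0 ∪ {ready(a), ready(b), ready(d), ready(e)}  (8 atoms)
F2 = F1 ∪ {inpos(a), inpos(b), inpos(c), inpos(d), inpos(e), linked(c)}  (14 atoms)
goal ⊆ F2  ⇒  h_max = 2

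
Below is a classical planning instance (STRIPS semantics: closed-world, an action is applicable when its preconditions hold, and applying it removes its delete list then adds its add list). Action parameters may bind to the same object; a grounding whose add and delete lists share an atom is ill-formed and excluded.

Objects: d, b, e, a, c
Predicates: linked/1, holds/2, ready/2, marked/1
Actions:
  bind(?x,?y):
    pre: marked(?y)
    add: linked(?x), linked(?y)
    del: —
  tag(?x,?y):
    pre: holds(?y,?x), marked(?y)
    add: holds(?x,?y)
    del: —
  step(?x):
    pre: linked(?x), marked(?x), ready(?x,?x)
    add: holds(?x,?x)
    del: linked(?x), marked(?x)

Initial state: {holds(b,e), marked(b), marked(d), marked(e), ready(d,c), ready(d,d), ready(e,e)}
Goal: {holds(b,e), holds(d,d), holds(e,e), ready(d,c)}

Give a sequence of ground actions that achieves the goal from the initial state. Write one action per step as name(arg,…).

1. bind(d,e)  →  {holds(b,e), linked(d), linked(e), marked(b), marked(d), marked(e), ready(d,c), ready(d,d), ready(e,e)}
2. step(d)  →  {holds(b,e), holds(d,d), linked(e), marked(b), marked(e), ready(d,c), ready(d,d), ready(e,e)}
3. step(e)  →  {holds(b,e), holds(d,d), holds(e,e), marked(b), ready(d,c), ready(d,d), ready(e,e)}

bind(d,e); step(d); step(e)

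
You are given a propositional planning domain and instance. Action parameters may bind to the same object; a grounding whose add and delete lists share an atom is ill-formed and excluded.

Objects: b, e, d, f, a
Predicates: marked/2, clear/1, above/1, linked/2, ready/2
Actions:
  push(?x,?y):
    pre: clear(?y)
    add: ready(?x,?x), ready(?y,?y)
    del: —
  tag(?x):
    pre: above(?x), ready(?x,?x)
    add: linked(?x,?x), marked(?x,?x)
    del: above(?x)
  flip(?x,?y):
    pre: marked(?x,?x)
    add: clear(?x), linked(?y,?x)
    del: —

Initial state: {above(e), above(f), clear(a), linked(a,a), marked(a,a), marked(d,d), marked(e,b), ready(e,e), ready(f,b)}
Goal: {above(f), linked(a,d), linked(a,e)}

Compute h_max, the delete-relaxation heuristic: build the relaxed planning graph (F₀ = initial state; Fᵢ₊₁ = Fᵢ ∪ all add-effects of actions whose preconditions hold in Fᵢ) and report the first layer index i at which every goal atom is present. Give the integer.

F0 = init (9 atoms)
F1 = F0 ∪ {clear(d), linked(a,d), linked(b,a), linked(b,d), linked(d,a), linked(d,d), linked(e,a), linked(e,d), linked(e,e), linked(f,a), linked(f,d), marked(e,e), ready(a,a), ready(b,b), ready(d,d), ready(f,f)}  (25 atoms)
F2 = F1 ∪ {clear(e), linked(a,e), linked(b,e), linked(d,e), linked(f,e), linked(f,f), marked(f,f)}  (32 atoms)
goal ⊆ F2  ⇒  h_max = 2

2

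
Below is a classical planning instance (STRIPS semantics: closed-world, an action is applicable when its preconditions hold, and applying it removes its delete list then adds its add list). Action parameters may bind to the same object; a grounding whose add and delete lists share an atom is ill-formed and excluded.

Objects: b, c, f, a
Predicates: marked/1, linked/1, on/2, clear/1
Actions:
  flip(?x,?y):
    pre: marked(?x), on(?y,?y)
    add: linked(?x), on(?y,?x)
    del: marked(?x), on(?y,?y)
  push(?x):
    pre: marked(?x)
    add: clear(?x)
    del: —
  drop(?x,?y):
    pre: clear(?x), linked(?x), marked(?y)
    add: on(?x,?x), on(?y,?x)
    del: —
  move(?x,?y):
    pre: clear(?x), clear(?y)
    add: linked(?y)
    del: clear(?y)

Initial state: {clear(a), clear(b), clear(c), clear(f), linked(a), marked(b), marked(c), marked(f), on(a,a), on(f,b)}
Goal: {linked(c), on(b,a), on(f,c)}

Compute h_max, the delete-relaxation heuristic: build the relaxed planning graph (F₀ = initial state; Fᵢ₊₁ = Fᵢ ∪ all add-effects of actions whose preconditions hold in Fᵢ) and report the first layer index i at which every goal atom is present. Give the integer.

2

F0 = init (10 atoms)
F1 = F0 ∪ {linked(b), linked(c), linked(f), on(a,b), on(a,c), on(a,f), on(b,a), on(c,a), on(f,a)}  (19 atoms)
F2 = F1 ∪ {on(b,b), on(b,c), on(b,f), on(c,b), on(c,c), on(c,f), on(f,c), on(f,f)}  (27 atoms)
goal ⊆ F2  ⇒  h_max = 2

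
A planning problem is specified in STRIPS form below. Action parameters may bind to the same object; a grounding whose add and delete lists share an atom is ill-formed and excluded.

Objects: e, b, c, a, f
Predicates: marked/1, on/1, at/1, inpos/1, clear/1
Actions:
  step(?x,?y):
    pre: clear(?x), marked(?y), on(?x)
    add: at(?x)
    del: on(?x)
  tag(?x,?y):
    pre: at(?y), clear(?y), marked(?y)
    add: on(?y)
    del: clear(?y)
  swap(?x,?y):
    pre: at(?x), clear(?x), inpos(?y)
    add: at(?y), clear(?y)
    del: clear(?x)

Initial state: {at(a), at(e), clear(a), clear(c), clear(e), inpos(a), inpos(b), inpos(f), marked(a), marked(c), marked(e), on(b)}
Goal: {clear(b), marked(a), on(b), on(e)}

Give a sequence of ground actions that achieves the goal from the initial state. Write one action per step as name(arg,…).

1. tag(e,e)  →  {at(a), at(e), clear(a), clear(c), inpos(a), inpos(b), inpos(f), marked(a), marked(c), marked(e), on(b), on(e)}
2. swap(a,b)  →  {at(a), at(b), at(e), clear(b), clear(c), inpos(a), inpos(b), inpos(f), marked(a), marked(c), marked(e), on(b), on(e)}

tag(e,e); swap(a,b)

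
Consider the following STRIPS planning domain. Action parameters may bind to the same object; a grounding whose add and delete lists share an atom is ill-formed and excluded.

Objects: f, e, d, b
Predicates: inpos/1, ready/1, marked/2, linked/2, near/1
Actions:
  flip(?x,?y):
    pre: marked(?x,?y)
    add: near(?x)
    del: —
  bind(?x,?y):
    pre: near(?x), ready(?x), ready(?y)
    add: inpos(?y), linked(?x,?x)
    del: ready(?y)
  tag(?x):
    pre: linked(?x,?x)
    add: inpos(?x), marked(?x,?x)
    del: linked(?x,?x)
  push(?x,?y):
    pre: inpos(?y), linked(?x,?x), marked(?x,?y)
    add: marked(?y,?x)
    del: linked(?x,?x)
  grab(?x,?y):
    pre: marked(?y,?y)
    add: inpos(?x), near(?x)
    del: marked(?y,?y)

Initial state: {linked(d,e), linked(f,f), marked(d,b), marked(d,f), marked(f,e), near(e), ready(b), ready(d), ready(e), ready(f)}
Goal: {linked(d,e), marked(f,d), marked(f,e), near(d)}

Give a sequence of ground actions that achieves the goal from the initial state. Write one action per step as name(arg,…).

1. flip(d,f)  →  {linked(d,e), linked(f,f), marked(d,b), marked(d,f), marked(f,e), near(d), near(e), ready(b), ready(d), ready(e), ready(f)}
2. bind(d,f)  →  {inpos(f), linked(d,d), linked(d,e), linked(f,f), marked(d,b), marked(d,f), marked(f,e), near(d), near(e), ready(b), ready(d), ready(e)}
3. push(d,f)  →  {inpos(f), linked(d,e), linked(f,f), marked(d,b), marked(d,f), marked(f,d), marked(f,e), near(d), near(e), ready(b), ready(d), ready(e)}

flip(d,f); bind(d,f); push(d,f)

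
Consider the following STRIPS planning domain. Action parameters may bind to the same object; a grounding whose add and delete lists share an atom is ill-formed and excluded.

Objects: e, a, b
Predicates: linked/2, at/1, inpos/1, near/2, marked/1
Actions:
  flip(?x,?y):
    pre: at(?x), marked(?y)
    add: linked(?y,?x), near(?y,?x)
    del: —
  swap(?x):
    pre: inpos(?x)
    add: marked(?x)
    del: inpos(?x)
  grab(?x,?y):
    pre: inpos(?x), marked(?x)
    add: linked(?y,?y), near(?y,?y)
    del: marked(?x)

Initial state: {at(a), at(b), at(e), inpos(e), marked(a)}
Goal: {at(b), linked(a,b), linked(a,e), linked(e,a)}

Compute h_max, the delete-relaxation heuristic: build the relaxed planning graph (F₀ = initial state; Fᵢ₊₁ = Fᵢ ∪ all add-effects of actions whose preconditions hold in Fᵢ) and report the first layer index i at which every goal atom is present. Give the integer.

F0 = init (5 atoms)
F1 = F0 ∪ {linked(a,a), linked(a,b), linked(a,e), marked(e), near(a,a), near(a,b), near(a,e)}  (12 atoms)
F2 = F1 ∪ {linked(b,b), linked(e,a), linked(e,b), linked(e,e), near(b,b), near(e,a), near(e,b), near(e,e)}  (20 atoms)
goal ⊆ F2  ⇒  h_max = 2

2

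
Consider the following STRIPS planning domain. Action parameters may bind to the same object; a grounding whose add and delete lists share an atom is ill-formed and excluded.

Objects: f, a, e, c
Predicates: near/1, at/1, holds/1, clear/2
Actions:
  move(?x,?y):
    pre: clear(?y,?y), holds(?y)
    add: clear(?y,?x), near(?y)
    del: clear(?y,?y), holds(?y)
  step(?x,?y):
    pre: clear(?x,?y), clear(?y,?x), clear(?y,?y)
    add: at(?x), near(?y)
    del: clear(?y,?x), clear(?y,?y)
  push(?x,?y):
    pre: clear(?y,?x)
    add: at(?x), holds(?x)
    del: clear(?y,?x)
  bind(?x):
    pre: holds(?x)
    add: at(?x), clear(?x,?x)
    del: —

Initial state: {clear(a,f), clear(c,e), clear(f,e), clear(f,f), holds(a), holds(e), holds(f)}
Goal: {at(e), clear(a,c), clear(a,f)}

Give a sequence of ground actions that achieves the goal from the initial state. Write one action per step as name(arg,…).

push(e,f); bind(a); move(c,a)

1. push(e,f)  →  {at(e), clear(a,f), clear(c,e), clear(f,f), holds(a), holds(e), holds(f)}
2. bind(a)  →  {at(a), at(e), clear(a,a), clear(a,f), clear(c,e), clear(f,f), holds(a), holds(e), holds(f)}
3. move(c,a)  →  {at(a), at(e), clear(a,c), clear(a,f), clear(c,e), clear(f,f), holds(e), holds(f), near(a)}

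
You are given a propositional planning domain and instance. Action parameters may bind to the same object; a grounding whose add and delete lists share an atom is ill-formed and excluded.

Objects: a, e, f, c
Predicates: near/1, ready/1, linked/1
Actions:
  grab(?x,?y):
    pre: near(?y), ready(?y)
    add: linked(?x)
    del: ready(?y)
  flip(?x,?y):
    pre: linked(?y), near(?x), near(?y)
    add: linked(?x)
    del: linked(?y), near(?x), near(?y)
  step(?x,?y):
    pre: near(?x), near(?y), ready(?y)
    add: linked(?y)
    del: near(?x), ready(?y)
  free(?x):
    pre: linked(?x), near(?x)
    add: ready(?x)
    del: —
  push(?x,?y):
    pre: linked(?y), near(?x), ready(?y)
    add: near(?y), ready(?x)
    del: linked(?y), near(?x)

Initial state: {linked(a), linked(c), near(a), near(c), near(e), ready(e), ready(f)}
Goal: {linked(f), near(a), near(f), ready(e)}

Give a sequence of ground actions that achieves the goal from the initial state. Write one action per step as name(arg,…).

grab(f,e); push(e,f); grab(f,f)

1. grab(f,e)  →  {linked(a), linked(c), linked(f), near(a), near(c), near(e), ready(f)}
2. push(e,f)  →  {linked(a), linked(c), near(a), near(c), near(f), ready(e), ready(f)}
3. grab(f,f)  →  {linked(a), linked(c), linked(f), near(a), near(c), near(f), ready(e)}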